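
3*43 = 129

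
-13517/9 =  - 1502  +  1/9 = -1501.89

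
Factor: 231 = 3^1 * 7^1*11^1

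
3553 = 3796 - 243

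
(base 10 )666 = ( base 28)nm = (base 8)1232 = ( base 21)1AF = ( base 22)186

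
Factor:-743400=-2^3*3^2*5^2*7^1*59^1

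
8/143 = 8/143 = 0.06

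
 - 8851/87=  - 102 + 23/87  =  - 101.74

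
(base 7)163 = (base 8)136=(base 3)10111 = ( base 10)94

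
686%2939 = 686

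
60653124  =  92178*658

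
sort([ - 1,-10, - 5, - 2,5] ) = [-10,-5, - 2,-1, 5]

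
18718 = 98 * 191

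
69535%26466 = 16603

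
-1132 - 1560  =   - 2692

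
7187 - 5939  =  1248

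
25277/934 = 27 + 59/934 = 27.06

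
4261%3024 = 1237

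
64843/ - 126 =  - 515 + 47/126= - 514.63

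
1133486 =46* 24641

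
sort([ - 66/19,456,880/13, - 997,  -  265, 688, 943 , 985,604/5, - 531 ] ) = [ - 997,- 531, - 265 ,-66/19,880/13, 604/5  ,  456,688, 943,985 ] 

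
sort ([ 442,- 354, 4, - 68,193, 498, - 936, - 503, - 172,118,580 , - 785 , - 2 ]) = [ - 936, - 785,-503,-354 , - 172,-68, - 2,4 , 118,193, 442, 498, 580] 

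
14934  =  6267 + 8667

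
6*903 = 5418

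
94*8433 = 792702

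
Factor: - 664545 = - 3^1*5^1 *7^1*6329^1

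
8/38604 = 2/9651 =0.00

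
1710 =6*285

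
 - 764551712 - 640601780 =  - 1405153492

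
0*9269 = 0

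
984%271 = 171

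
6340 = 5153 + 1187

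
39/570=13/190 = 0.07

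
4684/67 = 4684/67 = 69.91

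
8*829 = 6632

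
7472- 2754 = 4718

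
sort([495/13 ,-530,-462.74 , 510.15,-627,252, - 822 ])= [ - 822,-627,- 530,-462.74,495/13,252,510.15 ]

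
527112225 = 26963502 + 500148723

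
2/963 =2/963  =  0.00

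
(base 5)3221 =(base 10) 436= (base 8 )664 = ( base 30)eg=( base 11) 367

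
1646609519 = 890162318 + 756447201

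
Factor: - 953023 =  - 953023^1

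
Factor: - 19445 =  - 5^1*3889^1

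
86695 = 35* 2477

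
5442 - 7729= - 2287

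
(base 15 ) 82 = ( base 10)122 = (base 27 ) 4e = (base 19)68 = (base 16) 7a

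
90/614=45/307 = 0.15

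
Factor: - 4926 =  - 2^1 * 3^1 * 821^1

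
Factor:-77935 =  - 5^1*11^1*  13^1*109^1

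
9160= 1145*8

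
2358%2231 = 127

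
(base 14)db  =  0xc1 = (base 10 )193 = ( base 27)74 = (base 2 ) 11000001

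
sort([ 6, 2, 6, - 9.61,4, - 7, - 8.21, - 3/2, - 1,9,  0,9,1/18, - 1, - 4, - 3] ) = [ - 9.61, - 8.21, - 7, - 4, - 3, - 3/2,-1, - 1, 0, 1/18,2, 4,6, 6, 9,9 ] 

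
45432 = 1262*36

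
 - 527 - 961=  - 1488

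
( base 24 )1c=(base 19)1h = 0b100100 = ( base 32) 14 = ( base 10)36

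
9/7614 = 1/846 = 0.00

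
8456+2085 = 10541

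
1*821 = 821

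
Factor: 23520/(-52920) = -4/9 = - 2^2*3^( - 2 ) 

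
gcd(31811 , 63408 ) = 1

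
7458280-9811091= - 2352811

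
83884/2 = 41942 = 41942.00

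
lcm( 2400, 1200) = 2400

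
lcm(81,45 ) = 405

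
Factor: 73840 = 2^4*5^1*13^1*71^1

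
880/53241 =880/53241 = 0.02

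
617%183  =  68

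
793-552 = 241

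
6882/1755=2294/585  =  3.92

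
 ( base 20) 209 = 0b1100101001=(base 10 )809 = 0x329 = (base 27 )12Q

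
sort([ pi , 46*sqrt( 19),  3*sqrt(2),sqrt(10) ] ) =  [ pi,sqrt(10 ), 3*sqrt( 2 ),  46 * sqrt( 19 ) ] 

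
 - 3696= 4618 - 8314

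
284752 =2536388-2251636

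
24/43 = 24/43 = 0.56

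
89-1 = 88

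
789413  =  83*9511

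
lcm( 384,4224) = 4224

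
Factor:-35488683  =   - 3^2 *3943187^1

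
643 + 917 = 1560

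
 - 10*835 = - 8350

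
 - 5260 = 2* ( - 2630) 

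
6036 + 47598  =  53634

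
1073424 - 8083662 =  - 7010238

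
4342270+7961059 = 12303329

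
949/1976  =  73/152 = 0.48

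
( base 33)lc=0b1011000001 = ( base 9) 863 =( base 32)M1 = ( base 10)705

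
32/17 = 1  +  15/17 = 1.88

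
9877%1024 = 661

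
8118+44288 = 52406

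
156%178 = 156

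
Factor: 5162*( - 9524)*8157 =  - 2^3*3^1*29^1*89^1*2381^1*2719^1  =  -401021677416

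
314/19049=314/19049 = 0.02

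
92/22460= 23/5615 = 0.00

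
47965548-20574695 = 27390853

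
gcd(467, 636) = 1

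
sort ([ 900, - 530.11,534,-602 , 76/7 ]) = [-602,  -  530.11,76/7,534,900]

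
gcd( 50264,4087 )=61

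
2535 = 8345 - 5810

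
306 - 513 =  - 207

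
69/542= 69/542 = 0.13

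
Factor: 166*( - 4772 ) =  - 792152=- 2^3 * 83^1*1193^1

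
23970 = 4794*5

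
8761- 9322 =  - 561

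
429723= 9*47747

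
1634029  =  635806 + 998223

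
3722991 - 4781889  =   - 1058898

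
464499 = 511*909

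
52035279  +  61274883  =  113310162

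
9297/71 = 130  +  67/71 = 130.94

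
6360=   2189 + 4171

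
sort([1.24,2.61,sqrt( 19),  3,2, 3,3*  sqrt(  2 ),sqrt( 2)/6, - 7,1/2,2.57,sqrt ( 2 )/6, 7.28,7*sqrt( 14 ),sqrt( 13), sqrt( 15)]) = [ - 7,sqrt( 2)/6,  sqrt(2 ) /6, 1/2,1.24 , 2 , 2.57, 2.61,3, 3, sqrt( 13), sqrt(15) , 3*sqrt( 2),sqrt( 19), 7.28, 7*sqrt( 14)]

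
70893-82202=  - 11309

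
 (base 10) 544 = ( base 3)202011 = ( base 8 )1040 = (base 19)19c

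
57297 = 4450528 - 4393231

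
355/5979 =355/5979 = 0.06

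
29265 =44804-15539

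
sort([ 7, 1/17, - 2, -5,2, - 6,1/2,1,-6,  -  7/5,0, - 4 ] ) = [ - 6, - 6, - 5,  -  4,  -  2,  -  7/5, 0,1/17,  1/2, 1,2, 7] 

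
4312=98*44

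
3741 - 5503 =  - 1762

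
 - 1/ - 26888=1/26888 = 0.00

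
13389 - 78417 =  - 65028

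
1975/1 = 1975 = 1975.00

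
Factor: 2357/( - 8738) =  - 2^( - 1) * 17^( - 1)*257^ ( - 1)*2357^1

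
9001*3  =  27003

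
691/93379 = 691/93379= 0.01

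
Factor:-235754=-2^1 *117877^1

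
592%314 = 278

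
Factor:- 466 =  - 2^1*233^1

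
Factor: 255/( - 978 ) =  - 85/326 = - 2^( - 1)*5^1*17^1*163^( - 1)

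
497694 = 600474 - 102780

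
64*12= 768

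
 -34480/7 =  - 34480/7  =  - 4925.71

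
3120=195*16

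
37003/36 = 37003/36= 1027.86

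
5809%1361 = 365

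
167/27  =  167/27 = 6.19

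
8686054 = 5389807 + 3296247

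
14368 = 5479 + 8889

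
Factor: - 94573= -94573^1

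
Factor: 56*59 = 2^3*7^1*59^1 =3304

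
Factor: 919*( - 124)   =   - 2^2*31^1 * 919^1=- 113956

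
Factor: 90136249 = 7^1* 12876607^1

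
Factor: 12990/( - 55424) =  - 2^( - 6)*3^1*5^1  =  -15/64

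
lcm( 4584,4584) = 4584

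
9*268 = 2412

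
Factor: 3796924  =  2^2*139^1 *6829^1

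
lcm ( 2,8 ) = 8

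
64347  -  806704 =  - 742357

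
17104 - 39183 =- 22079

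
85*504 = 42840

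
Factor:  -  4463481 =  - 3^1*11^1*135257^1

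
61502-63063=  -1561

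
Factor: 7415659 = 7415659^1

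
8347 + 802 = 9149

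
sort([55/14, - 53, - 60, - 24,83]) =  [ - 60,-53, - 24,55/14, 83]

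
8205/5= 1641 = 1641.00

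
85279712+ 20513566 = 105793278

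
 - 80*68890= -5511200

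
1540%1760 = 1540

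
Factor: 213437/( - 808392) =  - 2^( - 3)*3^(-1)*7^1*13^( - 1) *2591^( - 1) * 30491^1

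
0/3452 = 0 = 0.00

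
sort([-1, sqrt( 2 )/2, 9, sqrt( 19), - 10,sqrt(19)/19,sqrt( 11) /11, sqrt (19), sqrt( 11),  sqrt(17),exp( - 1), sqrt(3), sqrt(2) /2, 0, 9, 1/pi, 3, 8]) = [-10, - 1, 0,sqrt( 19)/19, sqrt( 11 )/11, 1/pi, exp( - 1), sqrt (2) /2,  sqrt( 2 )/2,sqrt(3 ), 3 , sqrt(11),sqrt( 17), sqrt(19 ), sqrt( 19 ), 8,  9,9] 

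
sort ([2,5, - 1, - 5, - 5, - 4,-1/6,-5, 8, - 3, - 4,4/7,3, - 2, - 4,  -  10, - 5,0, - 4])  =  [ - 10,- 5, - 5, - 5, - 5, - 4  , - 4,-4,  -  4, - 3, - 2,-1,  -  1/6,0  ,  4/7, 2,3,5,8 ] 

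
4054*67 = 271618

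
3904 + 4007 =7911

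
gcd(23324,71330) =14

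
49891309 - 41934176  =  7957133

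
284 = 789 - 505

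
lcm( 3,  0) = 0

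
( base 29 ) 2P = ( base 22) 3H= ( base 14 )5d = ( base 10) 83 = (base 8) 123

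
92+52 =144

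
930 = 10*93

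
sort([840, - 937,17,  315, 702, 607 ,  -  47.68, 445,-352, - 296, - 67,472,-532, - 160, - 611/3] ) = [ - 937 ,  -  532, - 352,-296,-611/3, - 160, - 67 , - 47.68,  17, 315,  445 , 472 , 607, 702,  840 ] 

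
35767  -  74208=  - 38441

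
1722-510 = 1212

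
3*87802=263406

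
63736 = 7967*8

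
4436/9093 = 4436/9093 = 0.49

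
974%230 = 54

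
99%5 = 4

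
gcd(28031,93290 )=1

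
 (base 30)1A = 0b101000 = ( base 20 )20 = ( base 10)40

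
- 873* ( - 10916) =9529668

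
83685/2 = 83685/2 = 41842.50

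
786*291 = 228726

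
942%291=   69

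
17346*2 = 34692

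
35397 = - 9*( - 3933 ) 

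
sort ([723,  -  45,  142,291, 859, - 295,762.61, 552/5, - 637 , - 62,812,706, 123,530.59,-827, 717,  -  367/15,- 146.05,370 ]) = [-827, - 637,  -  295 , - 146.05, -62, - 45, - 367/15, 552/5, 123,  142, 291, 370, 530.59, 706,  717,723, 762.61, 812, 859 ]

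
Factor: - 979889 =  - 979889^1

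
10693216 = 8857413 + 1835803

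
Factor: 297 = 3^3*11^1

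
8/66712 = 1/8339 = 0.00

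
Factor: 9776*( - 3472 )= - 33942272  =  - 2^8*7^1*13^1* 31^1*47^1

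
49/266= 7/38 =0.18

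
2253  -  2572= - 319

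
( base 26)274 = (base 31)1ij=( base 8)3002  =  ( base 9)2088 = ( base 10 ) 1538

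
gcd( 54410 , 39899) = 1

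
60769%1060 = 349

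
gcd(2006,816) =34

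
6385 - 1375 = 5010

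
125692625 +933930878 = 1059623503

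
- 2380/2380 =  - 1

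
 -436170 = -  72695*6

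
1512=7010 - 5498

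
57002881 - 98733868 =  - 41730987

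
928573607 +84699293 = 1013272900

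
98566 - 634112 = -535546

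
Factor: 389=389^1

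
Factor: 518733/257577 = 172911/85859 = 3^1*23^( - 1 )*3733^( - 1)*57637^1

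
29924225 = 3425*8737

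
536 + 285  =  821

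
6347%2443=1461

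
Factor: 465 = 3^1*5^1*31^1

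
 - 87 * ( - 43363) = 3772581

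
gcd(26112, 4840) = 8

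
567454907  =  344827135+222627772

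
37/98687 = 37/98687 = 0.00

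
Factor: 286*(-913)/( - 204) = 130559/102  =  2^( - 1 )*3^ ( - 1 )*11^2*13^1 * 17^(  -  1 )*83^1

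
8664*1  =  8664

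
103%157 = 103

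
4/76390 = 2/38195 = 0.00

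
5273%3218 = 2055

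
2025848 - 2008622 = 17226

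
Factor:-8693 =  - 8693^1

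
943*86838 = 81888234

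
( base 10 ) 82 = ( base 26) 34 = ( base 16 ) 52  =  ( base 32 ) 2i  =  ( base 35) 2C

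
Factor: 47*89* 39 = 163137 = 3^1*13^1*47^1*89^1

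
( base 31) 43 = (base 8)177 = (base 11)106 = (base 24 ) 57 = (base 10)127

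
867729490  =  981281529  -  113552039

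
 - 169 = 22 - 191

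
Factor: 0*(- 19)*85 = 0^1 = 0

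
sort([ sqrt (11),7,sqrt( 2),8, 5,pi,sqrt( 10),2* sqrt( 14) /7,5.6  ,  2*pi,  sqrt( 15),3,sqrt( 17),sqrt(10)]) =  [2*sqrt( 14 ) /7,sqrt(2),3,pi,sqrt(10 ),sqrt( 10 ),sqrt( 11),sqrt( 15), sqrt( 17),5, 5.6, 2*pi,7,8]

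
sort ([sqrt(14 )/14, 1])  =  [sqrt( 14 )/14 , 1]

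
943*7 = 6601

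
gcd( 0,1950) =1950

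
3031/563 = 3031/563 = 5.38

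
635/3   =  211+2/3 =211.67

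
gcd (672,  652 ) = 4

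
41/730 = 41/730 = 0.06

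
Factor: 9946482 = 2^1*3^1*7^1*13^1*18217^1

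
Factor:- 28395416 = - 2^3*7^1*257^1*1973^1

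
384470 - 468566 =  - 84096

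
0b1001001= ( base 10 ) 73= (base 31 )2B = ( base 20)3d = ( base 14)53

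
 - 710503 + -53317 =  - 763820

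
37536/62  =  605 + 13/31 = 605.42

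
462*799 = 369138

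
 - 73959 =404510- 478469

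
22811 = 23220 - 409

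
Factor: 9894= 2^1*3^1*17^1*97^1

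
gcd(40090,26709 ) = 1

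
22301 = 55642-33341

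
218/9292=109/4646 = 0.02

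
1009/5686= 1009/5686=0.18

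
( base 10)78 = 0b1001110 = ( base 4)1032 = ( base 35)28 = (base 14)58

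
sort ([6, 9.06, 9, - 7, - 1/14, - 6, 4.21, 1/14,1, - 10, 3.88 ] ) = [ - 10, - 7, - 6,- 1/14,1/14, 1,3.88 , 4.21, 6, 9, 9.06]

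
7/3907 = 7/3907 =0.00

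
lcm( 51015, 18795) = 357105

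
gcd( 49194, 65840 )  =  2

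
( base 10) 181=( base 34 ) 5B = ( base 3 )20201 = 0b10110101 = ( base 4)2311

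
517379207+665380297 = 1182759504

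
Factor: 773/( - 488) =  - 2^( - 3)*61^( - 1 )*773^1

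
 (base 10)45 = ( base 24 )1L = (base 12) 39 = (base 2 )101101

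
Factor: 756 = 2^2* 3^3* 7^1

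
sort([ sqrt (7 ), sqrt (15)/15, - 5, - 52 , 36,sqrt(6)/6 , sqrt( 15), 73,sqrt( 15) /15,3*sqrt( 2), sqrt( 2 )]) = [ - 52 , - 5  ,  sqrt(15 ) /15,sqrt(15)/15, sqrt( 6 ) /6, sqrt( 2)  ,  sqrt(7), sqrt(15), 3*sqrt(2),36, 73]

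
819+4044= 4863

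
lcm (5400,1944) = 48600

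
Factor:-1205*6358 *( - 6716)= 2^3*5^1*11^1*17^2* 23^1*73^1 * 241^1 = 51453895240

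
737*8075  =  5951275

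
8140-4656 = 3484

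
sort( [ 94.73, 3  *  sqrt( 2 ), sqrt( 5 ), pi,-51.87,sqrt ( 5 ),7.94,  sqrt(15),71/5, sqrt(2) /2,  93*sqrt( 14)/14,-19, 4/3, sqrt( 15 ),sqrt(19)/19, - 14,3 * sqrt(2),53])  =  [ - 51.87,-19, - 14,sqrt( 19 )/19,sqrt( 2) /2,4/3,sqrt(5 ),sqrt(5),pi,sqrt(15 ), sqrt(15 ), 3*sqrt(2 ),3 * sqrt( 2), 7.94,71/5,93* sqrt(14 )/14,53, 94.73]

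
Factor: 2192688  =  2^4 * 3^2 * 15227^1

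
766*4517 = 3460022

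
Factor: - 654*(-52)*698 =2^4*3^1*13^1*109^1* 349^1=23737584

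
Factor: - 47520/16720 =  - 2^1*3^3*19^( - 1) = - 54/19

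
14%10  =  4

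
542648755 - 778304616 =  - 235655861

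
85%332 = 85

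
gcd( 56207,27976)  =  1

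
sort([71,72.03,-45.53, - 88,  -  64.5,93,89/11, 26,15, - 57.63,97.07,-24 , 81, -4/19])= [ - 88, - 64.5, - 57.63 , - 45.53, -24, - 4/19, 89/11,15 , 26,  71,72.03,81,93, 97.07]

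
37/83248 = 37/83248 = 0.00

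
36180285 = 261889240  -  225708955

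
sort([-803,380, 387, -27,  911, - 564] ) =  [ - 803,  -  564,-27,  380, 387,911 ]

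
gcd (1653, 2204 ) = 551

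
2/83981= 2/83981 = 0.00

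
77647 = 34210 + 43437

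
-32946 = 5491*( - 6) 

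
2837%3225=2837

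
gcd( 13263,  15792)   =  3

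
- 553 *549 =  - 303597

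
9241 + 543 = 9784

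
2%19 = 2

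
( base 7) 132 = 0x48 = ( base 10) 72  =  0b1001000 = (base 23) 33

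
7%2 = 1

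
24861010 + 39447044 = 64308054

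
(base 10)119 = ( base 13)92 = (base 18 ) 6b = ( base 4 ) 1313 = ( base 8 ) 167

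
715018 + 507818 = 1222836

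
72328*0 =0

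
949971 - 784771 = 165200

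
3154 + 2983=6137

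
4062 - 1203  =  2859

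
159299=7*22757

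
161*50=8050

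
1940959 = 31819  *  61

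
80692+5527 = 86219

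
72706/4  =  36353/2 = 18176.50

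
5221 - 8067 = - 2846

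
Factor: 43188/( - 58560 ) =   -  2^(-4) * 5^( - 1)*59^1 = - 59/80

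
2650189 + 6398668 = 9048857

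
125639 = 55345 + 70294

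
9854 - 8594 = 1260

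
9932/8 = 2483/2 = 1241.50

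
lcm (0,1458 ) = 0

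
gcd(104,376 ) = 8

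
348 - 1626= -1278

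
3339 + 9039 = 12378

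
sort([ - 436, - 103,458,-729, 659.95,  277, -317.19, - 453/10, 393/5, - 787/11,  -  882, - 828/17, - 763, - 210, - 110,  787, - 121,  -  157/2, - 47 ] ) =[ - 882,-763, - 729, - 436,-317.19, - 210,-121, - 110, - 103, - 157/2, - 787/11, - 828/17, - 47, - 453/10, 393/5,277,458, 659.95, 787]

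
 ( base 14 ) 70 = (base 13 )77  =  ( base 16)62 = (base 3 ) 10122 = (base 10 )98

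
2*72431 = 144862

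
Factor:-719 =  - 719^1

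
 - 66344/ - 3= 22114+2/3 = 22114.67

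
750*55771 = 41828250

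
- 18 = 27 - 45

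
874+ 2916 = 3790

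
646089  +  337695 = 983784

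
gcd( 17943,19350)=3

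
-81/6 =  - 27/2 = - 13.50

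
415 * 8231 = 3415865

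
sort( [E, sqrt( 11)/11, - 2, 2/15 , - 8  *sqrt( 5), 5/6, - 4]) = [ - 8 * sqrt( 5 ),-4,-2,  2/15, sqrt( 11)/11,5/6,E]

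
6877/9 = 764 + 1/9 = 764.11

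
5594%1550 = 944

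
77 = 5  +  72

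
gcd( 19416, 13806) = 6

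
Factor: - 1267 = -7^1*181^1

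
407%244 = 163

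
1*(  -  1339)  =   - 1339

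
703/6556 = 703/6556=0.11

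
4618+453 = 5071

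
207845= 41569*5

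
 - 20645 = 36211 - 56856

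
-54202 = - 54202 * 1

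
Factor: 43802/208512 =121/576=2^ ( - 6 )*3^( - 2)*11^2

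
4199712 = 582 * 7216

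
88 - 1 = 87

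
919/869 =1  +  50/869 = 1.06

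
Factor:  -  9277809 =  - 3^1*23^1*43^1*53^1 *59^1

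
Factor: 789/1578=2^( - 1) = 1/2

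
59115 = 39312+19803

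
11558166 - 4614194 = 6943972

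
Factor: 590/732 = 295/366=2^( - 1) * 3^( - 1)*5^1 * 59^1 * 61^( - 1) 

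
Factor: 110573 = 110573^1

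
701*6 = 4206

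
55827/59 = 55827/59 = 946.22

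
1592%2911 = 1592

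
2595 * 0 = 0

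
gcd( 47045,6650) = 5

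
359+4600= 4959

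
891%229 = 204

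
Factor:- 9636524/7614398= - 4818262/3807199 = - 2^1 * 11^(- 1 )*283^(- 1)*1223^(-1)*2409131^1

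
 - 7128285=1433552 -8561837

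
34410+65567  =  99977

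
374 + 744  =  1118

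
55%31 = 24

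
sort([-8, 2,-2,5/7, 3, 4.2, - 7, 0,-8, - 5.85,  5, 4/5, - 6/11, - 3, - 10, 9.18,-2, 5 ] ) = [-10,-8,-8 , - 7, - 5.85, - 3,-2,- 2,-6/11,  0, 5/7 , 4/5,2, 3, 4.2,  5,5, 9.18 ] 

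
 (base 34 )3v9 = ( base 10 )4531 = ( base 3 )20012211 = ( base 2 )1000110110011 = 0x11b3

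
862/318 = 431/159 = 2.71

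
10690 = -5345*( - 2 )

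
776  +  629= 1405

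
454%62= 20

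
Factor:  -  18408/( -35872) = 39/76 = 2^ ( - 2)*3^1*13^1* 19^(-1 ) 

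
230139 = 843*273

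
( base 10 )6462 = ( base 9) 8770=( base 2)1100100111110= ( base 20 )g32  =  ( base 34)5k2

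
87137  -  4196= 82941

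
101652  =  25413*4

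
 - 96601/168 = - 96601/168  =  -575.01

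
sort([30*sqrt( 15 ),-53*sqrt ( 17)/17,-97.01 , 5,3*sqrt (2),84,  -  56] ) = [ - 97.01, - 56,-53 * sqrt ( 17)/17, 3*sqrt( 2),5, 84,  30*sqrt (15)] 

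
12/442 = 6/221 = 0.03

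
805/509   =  1 + 296/509 = 1.58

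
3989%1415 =1159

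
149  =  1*149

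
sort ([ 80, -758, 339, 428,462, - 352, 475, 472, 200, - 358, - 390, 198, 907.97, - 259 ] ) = [ - 758, - 390, - 358,-352,- 259, 80, 198, 200, 339, 428,462, 472, 475, 907.97] 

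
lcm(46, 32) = 736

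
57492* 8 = 459936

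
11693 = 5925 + 5768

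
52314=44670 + 7644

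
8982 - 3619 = 5363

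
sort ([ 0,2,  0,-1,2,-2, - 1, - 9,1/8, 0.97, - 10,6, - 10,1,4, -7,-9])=[ - 10, - 10, - 9  , - 9, - 7, -2, - 1, - 1, 0,0, 1/8,0.97, 1,2,2, 4, 6 ]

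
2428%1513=915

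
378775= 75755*5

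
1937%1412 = 525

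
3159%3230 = 3159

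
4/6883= 4/6883  =  0.00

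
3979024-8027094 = -4048070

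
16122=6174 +9948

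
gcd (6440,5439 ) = 7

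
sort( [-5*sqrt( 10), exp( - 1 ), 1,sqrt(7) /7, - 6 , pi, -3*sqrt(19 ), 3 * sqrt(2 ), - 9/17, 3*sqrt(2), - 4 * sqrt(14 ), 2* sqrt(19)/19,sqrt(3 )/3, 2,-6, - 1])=[ - 5 *sqrt(10), - 4 * sqrt( 14), - 3* sqrt(19 ), - 6 ,  -  6, - 1 , - 9/17, exp( - 1),sqrt( 7 ) /7, 2 *sqrt(19) /19, sqrt(3) /3,1, 2, pi, 3 *sqrt (2), 3*sqrt( 2) ] 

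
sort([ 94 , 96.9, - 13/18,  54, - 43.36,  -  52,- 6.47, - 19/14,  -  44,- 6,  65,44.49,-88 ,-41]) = [ - 88, - 52, - 44 ,-43.36,-41, - 6.47, - 6,-19/14, - 13/18,  44.49,54,  65,94,  96.9 ]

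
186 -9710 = -9524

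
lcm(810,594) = 8910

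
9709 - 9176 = 533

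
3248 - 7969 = - 4721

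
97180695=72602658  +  24578037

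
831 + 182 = 1013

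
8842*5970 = 52786740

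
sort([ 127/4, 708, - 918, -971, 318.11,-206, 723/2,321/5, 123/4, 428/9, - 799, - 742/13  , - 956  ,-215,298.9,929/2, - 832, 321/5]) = [ - 971,- 956, - 918, - 832, - 799, - 215, - 206, - 742/13, 123/4, 127/4, 428/9,  321/5 , 321/5, 298.9, 318.11,723/2,929/2, 708]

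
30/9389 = 30/9389 = 0.00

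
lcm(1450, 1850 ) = 53650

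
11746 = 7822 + 3924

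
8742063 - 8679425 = 62638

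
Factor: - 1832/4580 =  - 2^1*5^( - 1 )  =  - 2/5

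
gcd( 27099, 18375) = 3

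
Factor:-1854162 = -2^1 * 3^2*239^1*431^1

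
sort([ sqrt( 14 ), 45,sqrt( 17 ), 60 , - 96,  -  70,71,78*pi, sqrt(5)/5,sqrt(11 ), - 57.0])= [ - 96 , - 70, - 57.0,sqrt (5 )/5, sqrt(11),sqrt( 14), sqrt(17) , 45, 60, 71,78*pi]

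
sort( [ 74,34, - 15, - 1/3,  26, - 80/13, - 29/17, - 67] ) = [ - 67, - 15,  -  80/13, - 29/17, - 1/3, 26,34,74]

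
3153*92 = 290076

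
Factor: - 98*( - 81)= 2^1*3^4 * 7^2 = 7938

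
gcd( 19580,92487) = 1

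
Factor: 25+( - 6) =19^1 = 19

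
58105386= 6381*9106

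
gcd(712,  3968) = 8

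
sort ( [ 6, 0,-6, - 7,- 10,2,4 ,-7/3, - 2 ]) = [ - 10,-7, - 6,-7/3,-2 , 0,  2,4,  6]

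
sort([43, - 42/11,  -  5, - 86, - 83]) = [ - 86, - 83,- 5, - 42/11,43 ]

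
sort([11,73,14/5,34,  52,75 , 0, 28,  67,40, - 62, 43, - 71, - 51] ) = [ - 71, - 62 , - 51,0,  14/5,11,28, 34,40,43,  52, 67, 73, 75 ]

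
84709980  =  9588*8835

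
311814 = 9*34646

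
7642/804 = 9 + 203/402 = 9.50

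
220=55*4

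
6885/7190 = 1377/1438=0.96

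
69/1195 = 69/1195 = 0.06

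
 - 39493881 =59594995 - 99088876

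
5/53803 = 5/53803 = 0.00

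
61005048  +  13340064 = 74345112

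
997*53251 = 53091247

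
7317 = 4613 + 2704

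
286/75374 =11/2899= 0.00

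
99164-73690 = 25474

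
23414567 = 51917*451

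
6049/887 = 6049/887  =  6.82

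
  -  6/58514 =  - 1 +29254/29257 = - 0.00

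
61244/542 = 30622/271 =113.00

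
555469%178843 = 18940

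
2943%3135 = 2943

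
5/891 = 5/891  =  0.01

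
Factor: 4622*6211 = 2^1 *2311^1*6211^1 = 28707242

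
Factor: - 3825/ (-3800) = 153/152 = 2^( - 3 )*3^2 * 17^1*19^( - 1)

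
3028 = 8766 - 5738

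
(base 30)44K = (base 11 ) 28A0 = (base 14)1512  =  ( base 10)3740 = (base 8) 7234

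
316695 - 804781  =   - 488086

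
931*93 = 86583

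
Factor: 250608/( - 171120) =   -  227/155= - 5^(-1 )*31^ ( - 1)* 227^1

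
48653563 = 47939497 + 714066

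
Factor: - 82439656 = -2^3*13^1*792689^1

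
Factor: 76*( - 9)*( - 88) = 2^5*3^2*11^1*19^1 = 60192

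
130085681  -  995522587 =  -865436906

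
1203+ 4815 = 6018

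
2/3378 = 1/1689  =  0.00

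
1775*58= 102950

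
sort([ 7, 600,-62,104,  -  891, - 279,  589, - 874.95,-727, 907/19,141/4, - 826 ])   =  [ - 891,-874.95, - 826,-727, - 279,-62,7,141/4,907/19,104, 589, 600] 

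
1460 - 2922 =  - 1462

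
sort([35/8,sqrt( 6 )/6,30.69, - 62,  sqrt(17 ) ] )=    [-62,sqrt(6)/6,sqrt(17),35/8, 30.69]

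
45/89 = 45/89=0.51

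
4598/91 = 4598/91 = 50.53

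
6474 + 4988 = 11462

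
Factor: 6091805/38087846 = 2^(-1 ) * 5^1*29^(  -  1 )*761^1*1601^1*656687^( -1) 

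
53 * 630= 33390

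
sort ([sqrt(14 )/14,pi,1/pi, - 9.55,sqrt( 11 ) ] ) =[ - 9.55,  sqrt( 14 )/14,1/pi,pi,sqrt( 11 )] 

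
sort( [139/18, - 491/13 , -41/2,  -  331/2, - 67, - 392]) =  [ - 392, - 331/2, -67, - 491/13, - 41/2, 139/18 ] 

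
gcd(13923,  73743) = 3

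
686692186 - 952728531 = -266036345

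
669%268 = 133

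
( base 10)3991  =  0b111110010111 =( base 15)12B1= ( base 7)14431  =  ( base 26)5ND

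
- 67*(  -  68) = 4556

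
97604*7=683228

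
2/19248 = 1/9624 = 0.00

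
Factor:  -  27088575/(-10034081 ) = 3^1*5^2*31^1*61^1*191^1*227^ ( - 1 )*44203^(-1) 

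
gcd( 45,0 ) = 45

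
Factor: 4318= 2^1*17^1*127^1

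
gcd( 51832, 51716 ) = 4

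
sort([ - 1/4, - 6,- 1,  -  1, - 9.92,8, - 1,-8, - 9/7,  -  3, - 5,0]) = [-9.92,-8, - 6, - 5, - 3,  -  9/7,-1, - 1, - 1 , - 1/4,  0, 8]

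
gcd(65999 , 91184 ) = 1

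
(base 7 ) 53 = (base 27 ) 1B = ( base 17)24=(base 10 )38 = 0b100110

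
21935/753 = 21935/753 = 29.13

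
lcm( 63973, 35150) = 3198650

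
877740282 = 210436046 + 667304236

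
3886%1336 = 1214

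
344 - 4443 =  - 4099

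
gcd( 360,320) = 40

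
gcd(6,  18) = 6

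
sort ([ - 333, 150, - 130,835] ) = [ - 333,-130, 150, 835]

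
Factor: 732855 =3^1 *5^1*48857^1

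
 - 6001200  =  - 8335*720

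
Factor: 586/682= 293/341 = 11^ ( - 1 )*31^( - 1)*293^1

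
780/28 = 27 + 6/7 = 27.86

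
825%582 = 243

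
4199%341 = 107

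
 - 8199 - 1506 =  - 9705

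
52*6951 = 361452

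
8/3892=2/973 =0.00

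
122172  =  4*30543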